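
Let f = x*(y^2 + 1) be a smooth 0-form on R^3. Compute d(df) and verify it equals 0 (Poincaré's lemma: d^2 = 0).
d(df) = 0

Step 1: df = sum_i (∂f/∂x_i) dx_i = (y^2 + 1) dx + (2*x*y) dy + (0) dz.
Step 2: Apply d again. Using the 1-form formula, the coefficient of dx ∧ dy in d(df) is ∂^2 f/∂x ∂y - ∂^2 f/∂y ∂x = (2*y) - (2*y) = 0 (equality of mixed partials for smooth f).
Similarly for dx ∧ dz and dy ∧ dz — all coefficients vanish. So d(df) = 0.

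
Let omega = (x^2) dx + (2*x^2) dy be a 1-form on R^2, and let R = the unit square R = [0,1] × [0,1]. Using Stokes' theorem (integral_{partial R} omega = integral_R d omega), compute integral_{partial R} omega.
integral_(partial R) omega = 2

Stokes: integral_partial_R omega = integral_R d omega with d omega = (∂Q/∂x - ∂P/∂y) dx ∧ dy.
  ∂Q/∂x = 4*x
  ∂P/∂y = 0
  integrand = ∂Q/∂x - ∂P/∂y = 4*x.
Integrating over R: integral_0^1 integral_0^1 (4*x) dx dy = 2.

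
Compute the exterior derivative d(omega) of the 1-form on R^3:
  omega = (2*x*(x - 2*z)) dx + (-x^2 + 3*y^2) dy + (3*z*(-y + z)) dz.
d(omega) = (-2*x) dx ∧ dy + (4*x) dx ∧ dz + (-3*z) dy ∧ dz

For a 1-form omega = sum_i f_i dx_i, the exterior derivative is
  d(omega) = sum_{i < j} (∂f_j/∂x_i - ∂f_i/∂x_j) dx_i ∧ dx_j.
  coefficient of dx ∧ dy: ∂f_2/∂x - ∂f_1/∂y = ∂(-x^2 + 3*y^2)/∂x - ∂(2*x*(x - 2*z))/∂y = -2*x
  coefficient of dx ∧ dz: ∂f_3/∂x - ∂f_1/∂z = ∂(3*z*(-y + z))/∂x - ∂(2*x*(x - 2*z))/∂z = 4*x
  coefficient of dy ∧ dz: ∂f_3/∂y - ∂f_2/∂z = ∂(3*z*(-y + z))/∂y - ∂(-x^2 + 3*y^2)/∂z = -3*z
Assembling: d(omega) = (-2*x) dx ∧ dy + (4*x) dx ∧ dz + (-3*z) dy ∧ dz.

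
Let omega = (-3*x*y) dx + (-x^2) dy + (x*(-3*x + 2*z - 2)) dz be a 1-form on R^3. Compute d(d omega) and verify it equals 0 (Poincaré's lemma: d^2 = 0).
d(d omega) = 0

Step 1: d omega = sum_{i<j} (∂f_j/∂x_i - ∂f_i/∂x_j) dx_i ∧ dx_j:
  coeff of dx ∧ dy: x
  coeff of dx ∧ dz: -6*x + 2*z - 2
  coeff of dy ∧ dz: 0
Step 2: Apply d again to each 2-form coefficient. The only possible 3-form in R^3 is dx ∧ dy ∧ dz, with coefficient
  ∂(coeff of dy∧dz)/∂x - ∂(coeff of dx∧dz)/∂y + ∂(coeff of dx∧dy)/∂z
  = ∂/∂x (0) - ∂/∂y (-6*x + 2*z - 2) + ∂/∂z (x).
Each of these terms simplifies to sums of mixed partials that cancel in pairs. The result is 0 (by equality of mixed partials for smooth functions — Schwarz / Clairaut).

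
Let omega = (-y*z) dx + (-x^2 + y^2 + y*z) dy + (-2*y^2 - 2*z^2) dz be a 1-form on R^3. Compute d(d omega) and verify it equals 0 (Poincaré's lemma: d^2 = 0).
d(d omega) = 0

Step 1: d omega = sum_{i<j} (∂f_j/∂x_i - ∂f_i/∂x_j) dx_i ∧ dx_j:
  coeff of dx ∧ dy: -2*x + z
  coeff of dx ∧ dz: y
  coeff of dy ∧ dz: -5*y
Step 2: Apply d again to each 2-form coefficient. The only possible 3-form in R^3 is dx ∧ dy ∧ dz, with coefficient
  ∂(coeff of dy∧dz)/∂x - ∂(coeff of dx∧dz)/∂y + ∂(coeff of dx∧dy)/∂z
  = ∂/∂x (-5*y) - ∂/∂y (y) + ∂/∂z (-2*x + z).
Each of these terms simplifies to sums of mixed partials that cancel in pairs. The result is 0 (by equality of mixed partials for smooth functions — Schwarz / Clairaut).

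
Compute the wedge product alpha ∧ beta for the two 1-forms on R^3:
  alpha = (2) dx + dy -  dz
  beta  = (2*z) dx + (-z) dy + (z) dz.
alpha ∧ beta = (-4*z) dx ∧ dy + (4*z) dx ∧ dz

Distribute the wedge, using dx_i ∧ dx_j = -dx_j ∧ dx_i and dx_i ∧ dx_i = 0. For each pair (i, j) with i < j, the coefficient of dx_i ∧ dx_j in alpha ∧ beta is (alpha_i * beta_j - alpha_j * beta_i). Collecting: alpha ∧ beta = (-4*z) dx ∧ dy + (4*z) dx ∧ dz.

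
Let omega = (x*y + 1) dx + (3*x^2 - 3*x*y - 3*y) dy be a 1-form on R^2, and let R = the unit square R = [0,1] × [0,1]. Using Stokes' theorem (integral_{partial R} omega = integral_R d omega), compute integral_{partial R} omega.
integral_(partial R) omega = 1

Stokes: integral_partial_R omega = integral_R d omega with d omega = (∂Q/∂x - ∂P/∂y) dx ∧ dy.
  ∂Q/∂x = 6*x - 3*y
  ∂P/∂y = x
  integrand = ∂Q/∂x - ∂P/∂y = 5*x - 3*y.
Integrating over R: integral_0^1 integral_0^1 (5*x - 3*y) dx dy = 1.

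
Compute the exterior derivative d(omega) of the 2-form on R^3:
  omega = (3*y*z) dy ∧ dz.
d(omega) = 0

For a 2-form omega = sum_{i<j} g_{ij} dx_i ∧ dx_j, the exterior derivative is
  d(omega) = sum_{i<j} d(g_{ij}) ∧ dx_i ∧ dx_j = sum_{i<j, k} (∂g_{ij}/∂x_k) dx_k ∧ dx_i ∧ dx_j.
Expand each term, using dx_k ∧ dx_i ∧ dx_j = sgn(permutation) dx_{(a)} ∧ dx_{(b)} ∧ dx_{(c)} with (a < b < c) sorted:

Collecting like 3-forms: d(omega) = 0.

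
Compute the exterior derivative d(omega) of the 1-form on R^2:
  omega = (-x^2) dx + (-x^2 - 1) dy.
d(omega) = (-2*x) dx ∧ dy

For a 1-form omega = sum_i f_i dx_i, the exterior derivative is
  d(omega) = sum_{i < j} (∂f_j/∂x_i - ∂f_i/∂x_j) dx_i ∧ dx_j.
  coefficient of dx ∧ dy: ∂f_2/∂x - ∂f_1/∂y = ∂(-x^2 - 1)/∂x - ∂(-x^2)/∂y = -2*x
Assembling: d(omega) = (-2*x) dx ∧ dy.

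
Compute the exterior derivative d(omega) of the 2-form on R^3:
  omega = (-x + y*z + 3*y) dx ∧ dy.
d(omega) = (y) dx ∧ dy ∧ dz

For a 2-form omega = sum_{i<j} g_{ij} dx_i ∧ dx_j, the exterior derivative is
  d(omega) = sum_{i<j} d(g_{ij}) ∧ dx_i ∧ dx_j = sum_{i<j, k} (∂g_{ij}/∂x_k) dx_k ∧ dx_i ∧ dx_j.
Expand each term, using dx_k ∧ dx_i ∧ dx_j = sgn(permutation) dx_{(a)} ∧ dx_{(b)} ∧ dx_{(c)} with (a < b < c) sorted:
  d(-x + y*z + 3*y) includes (∂/∂z)(-x + y*z + 3*y) dz = (y) dz, which multiplied by dx ∧ dy gives (y) dx ∧ dy ∧ dz
Collecting like 3-forms: d(omega) = (y) dx ∧ dy ∧ dz.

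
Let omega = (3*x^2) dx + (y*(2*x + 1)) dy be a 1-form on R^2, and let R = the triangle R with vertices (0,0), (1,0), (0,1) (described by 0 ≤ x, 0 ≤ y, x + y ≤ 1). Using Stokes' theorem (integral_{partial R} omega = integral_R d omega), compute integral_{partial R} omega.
integral_(partial R) omega = 1/3

Stokes: integral_partial_R omega = integral_R d omega with d omega = (∂Q/∂x - ∂P/∂y) dx ∧ dy.
  ∂Q/∂x = 2*y
  ∂P/∂y = 0
  integrand = ∂Q/∂x - ∂P/∂y = 2*y.
Integrating over R: integral_0^1 integral_0^{1-x} (2*y) dy dx = 1/3.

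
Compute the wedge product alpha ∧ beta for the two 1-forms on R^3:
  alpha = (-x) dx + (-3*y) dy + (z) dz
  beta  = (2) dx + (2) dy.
alpha ∧ beta = (-2*x + 6*y) dx ∧ dy + (-2*z) dx ∧ dz + (-2*z) dy ∧ dz

Distribute the wedge, using dx_i ∧ dx_j = -dx_j ∧ dx_i and dx_i ∧ dx_i = 0. For each pair (i, j) with i < j, the coefficient of dx_i ∧ dx_j in alpha ∧ beta is (alpha_i * beta_j - alpha_j * beta_i). Collecting: alpha ∧ beta = (-2*x + 6*y) dx ∧ dy + (-2*z) dx ∧ dz + (-2*z) dy ∧ dz.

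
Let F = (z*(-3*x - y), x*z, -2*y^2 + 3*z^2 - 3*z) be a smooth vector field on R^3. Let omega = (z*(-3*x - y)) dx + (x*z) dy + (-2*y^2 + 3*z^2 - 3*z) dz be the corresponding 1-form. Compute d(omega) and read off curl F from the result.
d(omega) = (-x - 4*y) dy ∧ dz + (-3*x - y) dz ∧ dx + (2*z) dx ∧ dy; curl F = (-x - 4*y, -3*x - y, 2*z)

d omega = sum_{i<j} (∂f_j/∂x_i - ∂f_i/∂x_j) dx_i ∧ dx_j. Under the identification (dy ∧ dz, dz ∧ dx, dx ∧ dy) ↔ (e_x, e_y, e_z), the coefficients are exactly the components of curl F. Compute:
  ∂R/∂y - ∂Q/∂z = (-4*y) - (x) = -x - 4*y
  ∂P/∂z - ∂R/∂x = (-3*x - y) - (0) = -3*x - y
  ∂Q/∂x - ∂P/∂y = (z) - (-z) = 2*z.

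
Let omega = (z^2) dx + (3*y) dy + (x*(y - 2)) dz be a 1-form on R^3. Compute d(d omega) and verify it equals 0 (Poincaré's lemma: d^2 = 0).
d(d omega) = 0

Step 1: d omega = sum_{i<j} (∂f_j/∂x_i - ∂f_i/∂x_j) dx_i ∧ dx_j:
  coeff of dx ∧ dy: 0
  coeff of dx ∧ dz: y - 2*z - 2
  coeff of dy ∧ dz: x
Step 2: Apply d again to each 2-form coefficient. The only possible 3-form in R^3 is dx ∧ dy ∧ dz, with coefficient
  ∂(coeff of dy∧dz)/∂x - ∂(coeff of dx∧dz)/∂y + ∂(coeff of dx∧dy)/∂z
  = ∂/∂x (x) - ∂/∂y (y - 2*z - 2) + ∂/∂z (0).
Each of these terms simplifies to sums of mixed partials that cancel in pairs. The result is 0 (by equality of mixed partials for smooth functions — Schwarz / Clairaut).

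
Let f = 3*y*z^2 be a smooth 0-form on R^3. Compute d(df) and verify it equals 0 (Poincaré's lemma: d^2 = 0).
d(df) = 0

Step 1: df = sum_i (∂f/∂x_i) dx_i = (0) dx + (3*z^2) dy + (6*y*z) dz.
Step 2: Apply d again. Using the 1-form formula, the coefficient of dx ∧ dy in d(df) is ∂^2 f/∂x ∂y - ∂^2 f/∂y ∂x = (0) - (0) = 0 (equality of mixed partials for smooth f).
Similarly for dx ∧ dz and dy ∧ dz — all coefficients vanish. So d(df) = 0.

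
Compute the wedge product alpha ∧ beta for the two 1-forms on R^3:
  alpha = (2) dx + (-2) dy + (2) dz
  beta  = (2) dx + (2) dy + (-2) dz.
alpha ∧ beta = (8) dx ∧ dy + (-8) dx ∧ dz

Distribute the wedge, using dx_i ∧ dx_j = -dx_j ∧ dx_i and dx_i ∧ dx_i = 0. For each pair (i, j) with i < j, the coefficient of dx_i ∧ dx_j in alpha ∧ beta is (alpha_i * beta_j - alpha_j * beta_i). Collecting: alpha ∧ beta = (8) dx ∧ dy + (-8) dx ∧ dz.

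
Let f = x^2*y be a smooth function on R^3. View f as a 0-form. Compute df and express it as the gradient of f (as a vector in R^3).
df = (2*x*y) dx + (x^2) dy + (0) dz; grad f = (2*x*y, x^2, 0)

For a 0-form f, d f = (∂f/∂x) dx + (∂f/∂y) dy + (∂f/∂z) dz. The components of the vector representation are exactly the entries of grad f in Cartesian coordinates:
  ∂f/∂x = 2*x*y
  ∂f/∂y = x^2
  ∂f/∂z = 0.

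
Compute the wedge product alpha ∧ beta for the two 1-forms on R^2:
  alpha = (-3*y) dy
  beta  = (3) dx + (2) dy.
alpha ∧ beta = (9*y) dx ∧ dy

Distribute the wedge, using dx_i ∧ dx_j = -dx_j ∧ dx_i and dx_i ∧ dx_i = 0. For each pair (i, j) with i < j, the coefficient of dx_i ∧ dx_j in alpha ∧ beta is (alpha_i * beta_j - alpha_j * beta_i). Collecting: alpha ∧ beta = (9*y) dx ∧ dy.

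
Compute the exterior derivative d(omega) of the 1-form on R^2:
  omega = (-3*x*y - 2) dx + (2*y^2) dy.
d(omega) = (3*x) dx ∧ dy

For a 1-form omega = sum_i f_i dx_i, the exterior derivative is
  d(omega) = sum_{i < j} (∂f_j/∂x_i - ∂f_i/∂x_j) dx_i ∧ dx_j.
  coefficient of dx ∧ dy: ∂f_2/∂x - ∂f_1/∂y = ∂(2*y^2)/∂x - ∂(-3*x*y - 2)/∂y = 3*x
Assembling: d(omega) = (3*x) dx ∧ dy.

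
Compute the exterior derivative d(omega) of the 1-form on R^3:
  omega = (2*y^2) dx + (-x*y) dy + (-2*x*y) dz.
d(omega) = (-5*y) dx ∧ dy + (-2*y) dx ∧ dz + (-2*x) dy ∧ dz

For a 1-form omega = sum_i f_i dx_i, the exterior derivative is
  d(omega) = sum_{i < j} (∂f_j/∂x_i - ∂f_i/∂x_j) dx_i ∧ dx_j.
  coefficient of dx ∧ dy: ∂f_2/∂x - ∂f_1/∂y = ∂(-x*y)/∂x - ∂(2*y^2)/∂y = -5*y
  coefficient of dx ∧ dz: ∂f_3/∂x - ∂f_1/∂z = ∂(-2*x*y)/∂x - ∂(2*y^2)/∂z = -2*y
  coefficient of dy ∧ dz: ∂f_3/∂y - ∂f_2/∂z = ∂(-2*x*y)/∂y - ∂(-x*y)/∂z = -2*x
Assembling: d(omega) = (-5*y) dx ∧ dy + (-2*y) dx ∧ dz + (-2*x) dy ∧ dz.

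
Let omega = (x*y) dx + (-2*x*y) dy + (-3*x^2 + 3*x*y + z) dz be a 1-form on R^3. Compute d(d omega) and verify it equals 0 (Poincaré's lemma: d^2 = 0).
d(d omega) = 0

Step 1: d omega = sum_{i<j} (∂f_j/∂x_i - ∂f_i/∂x_j) dx_i ∧ dx_j:
  coeff of dx ∧ dy: -x - 2*y
  coeff of dx ∧ dz: -6*x + 3*y
  coeff of dy ∧ dz: 3*x
Step 2: Apply d again to each 2-form coefficient. The only possible 3-form in R^3 is dx ∧ dy ∧ dz, with coefficient
  ∂(coeff of dy∧dz)/∂x - ∂(coeff of dx∧dz)/∂y + ∂(coeff of dx∧dy)/∂z
  = ∂/∂x (3*x) - ∂/∂y (-6*x + 3*y) + ∂/∂z (-x - 2*y).
Each of these terms simplifies to sums of mixed partials that cancel in pairs. The result is 0 (by equality of mixed partials for smooth functions — Schwarz / Clairaut).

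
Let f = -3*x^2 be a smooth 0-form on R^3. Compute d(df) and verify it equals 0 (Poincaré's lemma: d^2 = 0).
d(df) = 0

Step 1: df = sum_i (∂f/∂x_i) dx_i = (-6*x) dx + (0) dy + (0) dz.
Step 2: Apply d again. Using the 1-form formula, the coefficient of dx ∧ dy in d(df) is ∂^2 f/∂x ∂y - ∂^2 f/∂y ∂x = (0) - (0) = 0 (equality of mixed partials for smooth f).
Similarly for dx ∧ dz and dy ∧ dz — all coefficients vanish. So d(df) = 0.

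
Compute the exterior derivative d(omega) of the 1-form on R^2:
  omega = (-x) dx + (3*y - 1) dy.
d(omega) = 0

For a 1-form omega = sum_i f_i dx_i, the exterior derivative is
  d(omega) = sum_{i < j} (∂f_j/∂x_i - ∂f_i/∂x_j) dx_i ∧ dx_j.

Assembling: d(omega) = 0.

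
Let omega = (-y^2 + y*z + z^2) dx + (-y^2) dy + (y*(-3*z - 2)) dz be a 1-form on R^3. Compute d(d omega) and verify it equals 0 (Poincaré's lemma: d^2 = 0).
d(d omega) = 0

Step 1: d omega = sum_{i<j} (∂f_j/∂x_i - ∂f_i/∂x_j) dx_i ∧ dx_j:
  coeff of dx ∧ dy: 2*y - z
  coeff of dx ∧ dz: -y - 2*z
  coeff of dy ∧ dz: -3*z - 2
Step 2: Apply d again to each 2-form coefficient. The only possible 3-form in R^3 is dx ∧ dy ∧ dz, with coefficient
  ∂(coeff of dy∧dz)/∂x - ∂(coeff of dx∧dz)/∂y + ∂(coeff of dx∧dy)/∂z
  = ∂/∂x (-3*z - 2) - ∂/∂y (-y - 2*z) + ∂/∂z (2*y - z).
Each of these terms simplifies to sums of mixed partials that cancel in pairs. The result is 0 (by equality of mixed partials for smooth functions — Schwarz / Clairaut).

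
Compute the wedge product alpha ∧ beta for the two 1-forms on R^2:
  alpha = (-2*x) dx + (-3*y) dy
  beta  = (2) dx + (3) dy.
alpha ∧ beta = (-6*x + 6*y) dx ∧ dy

Distribute the wedge, using dx_i ∧ dx_j = -dx_j ∧ dx_i and dx_i ∧ dx_i = 0. For each pair (i, j) with i < j, the coefficient of dx_i ∧ dx_j in alpha ∧ beta is (alpha_i * beta_j - alpha_j * beta_i). Collecting: alpha ∧ beta = (-6*x + 6*y) dx ∧ dy.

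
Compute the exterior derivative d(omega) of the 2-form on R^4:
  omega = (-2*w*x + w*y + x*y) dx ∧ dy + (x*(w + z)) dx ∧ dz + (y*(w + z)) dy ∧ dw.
d(omega) = (-2*x + y) dx ∧ dy ∧ dw + (x) dx ∧ dz ∧ dw + (-y) dy ∧ dz ∧ dw

For a 2-form omega = sum_{i<j} g_{ij} dx_i ∧ dx_j, the exterior derivative is
  d(omega) = sum_{i<j} d(g_{ij}) ∧ dx_i ∧ dx_j = sum_{i<j, k} (∂g_{ij}/∂x_k) dx_k ∧ dx_i ∧ dx_j.
Expand each term, using dx_k ∧ dx_i ∧ dx_j = sgn(permutation) dx_{(a)} ∧ dx_{(b)} ∧ dx_{(c)} with (a < b < c) sorted:
  d(-2*w*x + w*y + x*y) includes (∂/∂w)(-2*w*x + w*y + x*y) dw = (-2*x + y) dw, which multiplied by dx ∧ dy gives (-2*x + y) dx ∧ dy ∧ dw
  d(x*(w + z)) includes (∂/∂w)(x*(w + z)) dw = (x) dw, which multiplied by dx ∧ dz gives (x) dx ∧ dz ∧ dw
  d(y*(w + z)) includes (∂/∂z)(y*(w + z)) dz = (y) dz, which multiplied by dy ∧ dw gives (-y) dy ∧ dz ∧ dw
Collecting like 3-forms: d(omega) = (-2*x + y) dx ∧ dy ∧ dw + (x) dx ∧ dz ∧ dw + (-y) dy ∧ dz ∧ dw.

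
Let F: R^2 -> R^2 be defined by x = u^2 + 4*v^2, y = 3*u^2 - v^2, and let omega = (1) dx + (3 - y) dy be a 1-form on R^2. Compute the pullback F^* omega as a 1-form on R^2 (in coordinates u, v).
F^* omega = (2*u*(-9*u^2 + 3*v^2 + 10)) du + (2*v*(3*u^2 - v^2 + 1)) dv

Using F^*(f dg) = (f ∘ F) d(g ∘ F), substitute each coordinate x_i by F_i(u, v) in f_i, and replace dx_i by d F_i = (∂F_i/∂u) du + (∂F_i/∂v) dv.
  For the x component: f_1(F) = 1; d F_1 = (2*u) du + (8*v) dv
  For the y component: f_2(F) = -3*u^2 + v^2 + 3; d F_2 = (6*u) du + (-2*v) dv
Combining and collecting du, dv coefficients:
  coeff of du: 2*u*(-9*u^2 + 3*v^2 + 10)
  coeff of dv: 2*v*(3*u^2 - v^2 + 1)
F^* omega = (2*u*(-9*u^2 + 3*v^2 + 10)) du + (2*v*(3*u^2 - v^2 + 1)) dv.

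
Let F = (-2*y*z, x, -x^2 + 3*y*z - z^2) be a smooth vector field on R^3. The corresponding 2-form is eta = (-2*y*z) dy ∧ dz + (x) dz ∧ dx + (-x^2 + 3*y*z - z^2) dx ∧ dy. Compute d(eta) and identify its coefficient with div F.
d(eta) = (3*y - 2*z) dx ∧ dy ∧ dz; div F = 3*y - 2*z

For a 2-form in R^3 of the form above, applying d gives a 3-form with coefficient ∂P/∂x + ∂Q/∂y + ∂R/∂z:
  ∂P/∂x = 0
  ∂Q/∂y = 0
  ∂R/∂z = 3*y - 2*z
Sum = 3*y - 2*z, which is exactly div F.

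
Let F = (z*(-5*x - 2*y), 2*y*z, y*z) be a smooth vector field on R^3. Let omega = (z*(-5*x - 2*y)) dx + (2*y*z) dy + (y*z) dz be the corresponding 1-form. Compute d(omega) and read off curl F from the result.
d(omega) = (-2*y + z) dy ∧ dz + (-5*x - 2*y) dz ∧ dx + (2*z) dx ∧ dy; curl F = (-2*y + z, -5*x - 2*y, 2*z)

d omega = sum_{i<j} (∂f_j/∂x_i - ∂f_i/∂x_j) dx_i ∧ dx_j. Under the identification (dy ∧ dz, dz ∧ dx, dx ∧ dy) ↔ (e_x, e_y, e_z), the coefficients are exactly the components of curl F. Compute:
  ∂R/∂y - ∂Q/∂z = (z) - (2*y) = -2*y + z
  ∂P/∂z - ∂R/∂x = (-5*x - 2*y) - (0) = -5*x - 2*y
  ∂Q/∂x - ∂P/∂y = (0) - (-2*z) = 2*z.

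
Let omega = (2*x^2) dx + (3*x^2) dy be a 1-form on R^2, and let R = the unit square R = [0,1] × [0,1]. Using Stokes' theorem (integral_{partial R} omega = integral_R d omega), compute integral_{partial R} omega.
integral_(partial R) omega = 3

Stokes: integral_partial_R omega = integral_R d omega with d omega = (∂Q/∂x - ∂P/∂y) dx ∧ dy.
  ∂Q/∂x = 6*x
  ∂P/∂y = 0
  integrand = ∂Q/∂x - ∂P/∂y = 6*x.
Integrating over R: integral_0^1 integral_0^1 (6*x) dx dy = 3.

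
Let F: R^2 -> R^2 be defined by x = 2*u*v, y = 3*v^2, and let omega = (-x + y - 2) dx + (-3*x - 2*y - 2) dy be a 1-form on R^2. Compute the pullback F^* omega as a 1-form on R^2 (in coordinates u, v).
F^* omega = (2*v*(-2*u*v + 3*v^2 - 2)) du + (-4*u^2*v - 30*u*v^2 - 4*u - 36*v^3 - 12*v) dv

Using F^*(f dg) = (f ∘ F) d(g ∘ F), substitute each coordinate x_i by F_i(u, v) in f_i, and replace dx_i by d F_i = (∂F_i/∂u) du + (∂F_i/∂v) dv.
  For the x component: f_1(F) = -2*u*v + 3*v^2 - 2; d F_1 = (2*v) du + (2*u) dv
  For the y component: f_2(F) = -6*u*v - 6*v^2 - 2; d F_2 = (0) du + (6*v) dv
Combining and collecting du, dv coefficients:
  coeff of du: 2*v*(-2*u*v + 3*v^2 - 2)
  coeff of dv: -4*u^2*v - 30*u*v^2 - 4*u - 36*v^3 - 12*v
F^* omega = (2*v*(-2*u*v + 3*v^2 - 2)) du + (-4*u^2*v - 30*u*v^2 - 4*u - 36*v^3 - 12*v) dv.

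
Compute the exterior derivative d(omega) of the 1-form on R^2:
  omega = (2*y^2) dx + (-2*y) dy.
d(omega) = (-4*y) dx ∧ dy

For a 1-form omega = sum_i f_i dx_i, the exterior derivative is
  d(omega) = sum_{i < j} (∂f_j/∂x_i - ∂f_i/∂x_j) dx_i ∧ dx_j.
  coefficient of dx ∧ dy: ∂f_2/∂x - ∂f_1/∂y = ∂(-2*y)/∂x - ∂(2*y^2)/∂y = -4*y
Assembling: d(omega) = (-4*y) dx ∧ dy.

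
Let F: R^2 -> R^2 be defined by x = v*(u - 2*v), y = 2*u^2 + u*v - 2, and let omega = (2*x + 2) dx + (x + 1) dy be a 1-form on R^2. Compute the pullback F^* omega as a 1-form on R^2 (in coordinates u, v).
F^* omega = (4*u^2*v - 5*u*v^2 + 4*u - 6*v^3 + 3*v) du + (3*u^2*v - 14*u*v^2 + 3*u + 16*v^3 - 8*v) dv

Using F^*(f dg) = (f ∘ F) d(g ∘ F), substitute each coordinate x_i by F_i(u, v) in f_i, and replace dx_i by d F_i = (∂F_i/∂u) du + (∂F_i/∂v) dv.
  For the x component: f_1(F) = 2*u*v - 4*v^2 + 2; d F_1 = (v) du + (u - 4*v) dv
  For the y component: f_2(F) = u*v - 2*v^2 + 1; d F_2 = (4*u + v) du + (u) dv
Combining and collecting du, dv coefficients:
  coeff of du: 4*u^2*v - 5*u*v^2 + 4*u - 6*v^3 + 3*v
  coeff of dv: 3*u^2*v - 14*u*v^2 + 3*u + 16*v^3 - 8*v
F^* omega = (4*u^2*v - 5*u*v^2 + 4*u - 6*v^3 + 3*v) du + (3*u^2*v - 14*u*v^2 + 3*u + 16*v^3 - 8*v) dv.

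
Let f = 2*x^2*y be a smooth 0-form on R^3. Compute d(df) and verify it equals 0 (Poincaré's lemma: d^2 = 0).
d(df) = 0

Step 1: df = sum_i (∂f/∂x_i) dx_i = (4*x*y) dx + (2*x^2) dy + (0) dz.
Step 2: Apply d again. Using the 1-form formula, the coefficient of dx ∧ dy in d(df) is ∂^2 f/∂x ∂y - ∂^2 f/∂y ∂x = (4*x) - (4*x) = 0 (equality of mixed partials for smooth f).
Similarly for dx ∧ dz and dy ∧ dz — all coefficients vanish. So d(df) = 0.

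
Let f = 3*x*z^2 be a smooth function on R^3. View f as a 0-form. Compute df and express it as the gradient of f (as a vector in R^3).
df = (3*z^2) dx + (0) dy + (6*x*z) dz; grad f = (3*z^2, 0, 6*x*z)

For a 0-form f, d f = (∂f/∂x) dx + (∂f/∂y) dy + (∂f/∂z) dz. The components of the vector representation are exactly the entries of grad f in Cartesian coordinates:
  ∂f/∂x = 3*z^2
  ∂f/∂y = 0
  ∂f/∂z = 6*x*z.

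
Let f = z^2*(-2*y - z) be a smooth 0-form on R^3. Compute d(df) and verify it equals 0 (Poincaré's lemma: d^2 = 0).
d(df) = 0

Step 1: df = sum_i (∂f/∂x_i) dx_i = (0) dx + (-2*z^2) dy + (z*(-4*y - 3*z)) dz.
Step 2: Apply d again. Using the 1-form formula, the coefficient of dx ∧ dy in d(df) is ∂^2 f/∂x ∂y - ∂^2 f/∂y ∂x = (0) - (0) = 0 (equality of mixed partials for smooth f).
Similarly for dx ∧ dz and dy ∧ dz — all coefficients vanish. So d(df) = 0.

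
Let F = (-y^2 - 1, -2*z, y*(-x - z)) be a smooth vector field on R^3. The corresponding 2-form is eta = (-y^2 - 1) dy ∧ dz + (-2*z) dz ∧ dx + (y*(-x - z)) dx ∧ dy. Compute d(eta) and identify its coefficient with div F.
d(eta) = (-y) dx ∧ dy ∧ dz; div F = -y

For a 2-form in R^3 of the form above, applying d gives a 3-form with coefficient ∂P/∂x + ∂Q/∂y + ∂R/∂z:
  ∂P/∂x = 0
  ∂Q/∂y = 0
  ∂R/∂z = -y
Sum = -y, which is exactly div F.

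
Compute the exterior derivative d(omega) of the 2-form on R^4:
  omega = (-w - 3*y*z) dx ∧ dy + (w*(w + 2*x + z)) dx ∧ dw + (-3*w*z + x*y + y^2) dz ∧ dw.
d(omega) = (-3*y) dx ∧ dy ∧ dz + (-1) dx ∧ dy ∧ dw + (-w + y) dx ∧ dz ∧ dw + (x + 2*y) dy ∧ dz ∧ dw

For a 2-form omega = sum_{i<j} g_{ij} dx_i ∧ dx_j, the exterior derivative is
  d(omega) = sum_{i<j} d(g_{ij}) ∧ dx_i ∧ dx_j = sum_{i<j, k} (∂g_{ij}/∂x_k) dx_k ∧ dx_i ∧ dx_j.
Expand each term, using dx_k ∧ dx_i ∧ dx_j = sgn(permutation) dx_{(a)} ∧ dx_{(b)} ∧ dx_{(c)} with (a < b < c) sorted:
  d(-w - 3*y*z) includes (∂/∂z)(-w - 3*y*z) dz = (-3*y) dz, which multiplied by dx ∧ dy gives (-3*y) dx ∧ dy ∧ dz
  d(-w - 3*y*z) includes (∂/∂w)(-w - 3*y*z) dw = (-1) dw, which multiplied by dx ∧ dy gives (-1) dx ∧ dy ∧ dw
  d(w*(w + 2*x + z)) includes (∂/∂z)(w*(w + 2*x + z)) dz = (w) dz, which multiplied by dx ∧ dw gives (-w) dx ∧ dz ∧ dw
  d(-3*w*z + x*y + y^2) includes (∂/∂x)(-3*w*z + x*y + y^2) dx = (y) dx, which multiplied by dz ∧ dw gives (y) dx ∧ dz ∧ dw
  d(-3*w*z + x*y + y^2) includes (∂/∂y)(-3*w*z + x*y + y^2) dy = (x + 2*y) dy, which multiplied by dz ∧ dw gives (x + 2*y) dy ∧ dz ∧ dw
Collecting like 3-forms: d(omega) = (-3*y) dx ∧ dy ∧ dz + (-1) dx ∧ dy ∧ dw + (-w + y) dx ∧ dz ∧ dw + (x + 2*y) dy ∧ dz ∧ dw.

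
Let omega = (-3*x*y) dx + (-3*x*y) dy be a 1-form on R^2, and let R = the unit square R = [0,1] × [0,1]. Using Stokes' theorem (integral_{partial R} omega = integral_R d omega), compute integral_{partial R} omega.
integral_(partial R) omega = 0

Stokes: integral_partial_R omega = integral_R d omega with d omega = (∂Q/∂x - ∂P/∂y) dx ∧ dy.
  ∂Q/∂x = -3*y
  ∂P/∂y = -3*x
  integrand = ∂Q/∂x - ∂P/∂y = 3*x - 3*y.
Integrating over R: integral_0^1 integral_0^1 (3*x - 3*y) dx dy = 0.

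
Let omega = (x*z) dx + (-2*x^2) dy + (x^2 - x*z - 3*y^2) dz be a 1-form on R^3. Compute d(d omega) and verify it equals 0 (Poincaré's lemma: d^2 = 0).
d(d omega) = 0

Step 1: d omega = sum_{i<j} (∂f_j/∂x_i - ∂f_i/∂x_j) dx_i ∧ dx_j:
  coeff of dx ∧ dy: -4*x
  coeff of dx ∧ dz: x - z
  coeff of dy ∧ dz: -6*y
Step 2: Apply d again to each 2-form coefficient. The only possible 3-form in R^3 is dx ∧ dy ∧ dz, with coefficient
  ∂(coeff of dy∧dz)/∂x - ∂(coeff of dx∧dz)/∂y + ∂(coeff of dx∧dy)/∂z
  = ∂/∂x (-6*y) - ∂/∂y (x - z) + ∂/∂z (-4*x).
Each of these terms simplifies to sums of mixed partials that cancel in pairs. The result is 0 (by equality of mixed partials for smooth functions — Schwarz / Clairaut).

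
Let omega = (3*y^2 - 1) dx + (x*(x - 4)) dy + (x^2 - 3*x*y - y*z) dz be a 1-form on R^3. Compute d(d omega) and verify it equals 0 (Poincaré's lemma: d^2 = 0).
d(d omega) = 0

Step 1: d omega = sum_{i<j} (∂f_j/∂x_i - ∂f_i/∂x_j) dx_i ∧ dx_j:
  coeff of dx ∧ dy: 2*x - 6*y - 4
  coeff of dx ∧ dz: 2*x - 3*y
  coeff of dy ∧ dz: -3*x - z
Step 2: Apply d again to each 2-form coefficient. The only possible 3-form in R^3 is dx ∧ dy ∧ dz, with coefficient
  ∂(coeff of dy∧dz)/∂x - ∂(coeff of dx∧dz)/∂y + ∂(coeff of dx∧dy)/∂z
  = ∂/∂x (-3*x - z) - ∂/∂y (2*x - 3*y) + ∂/∂z (2*x - 6*y - 4).
Each of these terms simplifies to sums of mixed partials that cancel in pairs. The result is 0 (by equality of mixed partials for smooth functions — Schwarz / Clairaut).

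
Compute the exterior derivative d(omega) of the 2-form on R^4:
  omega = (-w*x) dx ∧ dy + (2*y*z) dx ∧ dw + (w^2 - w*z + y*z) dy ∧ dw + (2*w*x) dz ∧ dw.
d(omega) = (-x - 2*z) dx ∧ dy ∧ dw + (2*w - 2*y) dx ∧ dz ∧ dw + (w - y) dy ∧ dz ∧ dw

For a 2-form omega = sum_{i<j} g_{ij} dx_i ∧ dx_j, the exterior derivative is
  d(omega) = sum_{i<j} d(g_{ij}) ∧ dx_i ∧ dx_j = sum_{i<j, k} (∂g_{ij}/∂x_k) dx_k ∧ dx_i ∧ dx_j.
Expand each term, using dx_k ∧ dx_i ∧ dx_j = sgn(permutation) dx_{(a)} ∧ dx_{(b)} ∧ dx_{(c)} with (a < b < c) sorted:
  d(-w*x) includes (∂/∂w)(-w*x) dw = (-x) dw, which multiplied by dx ∧ dy gives (-x) dx ∧ dy ∧ dw
  d(2*y*z) includes (∂/∂y)(2*y*z) dy = (2*z) dy, which multiplied by dx ∧ dw gives (-2*z) dx ∧ dy ∧ dw
  d(2*y*z) includes (∂/∂z)(2*y*z) dz = (2*y) dz, which multiplied by dx ∧ dw gives (-2*y) dx ∧ dz ∧ dw
  d(w^2 - w*z + y*z) includes (∂/∂z)(w^2 - w*z + y*z) dz = (-w + y) dz, which multiplied by dy ∧ dw gives (w - y) dy ∧ dz ∧ dw
  d(2*w*x) includes (∂/∂x)(2*w*x) dx = (2*w) dx, which multiplied by dz ∧ dw gives (2*w) dx ∧ dz ∧ dw
Collecting like 3-forms: d(omega) = (-x - 2*z) dx ∧ dy ∧ dw + (2*w - 2*y) dx ∧ dz ∧ dw + (w - y) dy ∧ dz ∧ dw.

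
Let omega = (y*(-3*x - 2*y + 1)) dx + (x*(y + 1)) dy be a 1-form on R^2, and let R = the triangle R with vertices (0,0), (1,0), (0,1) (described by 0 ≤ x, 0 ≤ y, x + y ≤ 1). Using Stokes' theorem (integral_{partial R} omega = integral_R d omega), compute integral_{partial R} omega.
integral_(partial R) omega = 4/3

Stokes: integral_partial_R omega = integral_R d omega with d omega = (∂Q/∂x - ∂P/∂y) dx ∧ dy.
  ∂Q/∂x = y + 1
  ∂P/∂y = -3*x - 4*y + 1
  integrand = ∂Q/∂x - ∂P/∂y = 3*x + 5*y.
Integrating over R: integral_0^1 integral_0^{1-x} (3*x + 5*y) dy dx = 4/3.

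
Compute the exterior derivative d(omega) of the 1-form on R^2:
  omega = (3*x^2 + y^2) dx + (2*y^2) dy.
d(omega) = (-2*y) dx ∧ dy

For a 1-form omega = sum_i f_i dx_i, the exterior derivative is
  d(omega) = sum_{i < j} (∂f_j/∂x_i - ∂f_i/∂x_j) dx_i ∧ dx_j.
  coefficient of dx ∧ dy: ∂f_2/∂x - ∂f_1/∂y = ∂(2*y^2)/∂x - ∂(3*x^2 + y^2)/∂y = -2*y
Assembling: d(omega) = (-2*y) dx ∧ dy.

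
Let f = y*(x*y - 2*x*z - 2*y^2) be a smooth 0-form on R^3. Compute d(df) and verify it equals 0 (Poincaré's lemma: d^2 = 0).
d(df) = 0

Step 1: df = sum_i (∂f/∂x_i) dx_i = (y*(y - 2*z)) dx + (2*x*y - 2*x*z - 6*y^2) dy + (-2*x*y) dz.
Step 2: Apply d again. Using the 1-form formula, the coefficient of dx ∧ dy in d(df) is ∂^2 f/∂x ∂y - ∂^2 f/∂y ∂x = (2*y - 2*z) - (2*y - 2*z) = 0 (equality of mixed partials for smooth f).
Similarly for dx ∧ dz and dy ∧ dz — all coefficients vanish. So d(df) = 0.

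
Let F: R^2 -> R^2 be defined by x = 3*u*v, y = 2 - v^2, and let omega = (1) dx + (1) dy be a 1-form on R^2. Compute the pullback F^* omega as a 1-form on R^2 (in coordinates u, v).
F^* omega = (3*v) du + (3*u - 2*v) dv

Using F^*(f dg) = (f ∘ F) d(g ∘ F), substitute each coordinate x_i by F_i(u, v) in f_i, and replace dx_i by d F_i = (∂F_i/∂u) du + (∂F_i/∂v) dv.
  For the x component: f_1(F) = 1; d F_1 = (3*v) du + (3*u) dv
  For the y component: f_2(F) = 1; d F_2 = (0) du + (-2*v) dv
Combining and collecting du, dv coefficients:
  coeff of du: 3*v
  coeff of dv: 3*u - 2*v
F^* omega = (3*v) du + (3*u - 2*v) dv.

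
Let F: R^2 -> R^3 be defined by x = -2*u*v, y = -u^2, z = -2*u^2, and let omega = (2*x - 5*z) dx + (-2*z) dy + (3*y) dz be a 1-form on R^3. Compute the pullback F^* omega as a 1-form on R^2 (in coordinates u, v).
F^* omega = (4*u*(u^2 - 5*u*v + 2*v^2)) du + (u^2*(-20*u + 8*v)) dv

Using F^*(f dg) = (f ∘ F) d(g ∘ F), substitute each coordinate x_i by F_i(u, v) in f_i, and replace dx_i by d F_i = (∂F_i/∂u) du + (∂F_i/∂v) dv.
  For the x component: f_1(F) = 2*u*(5*u - 2*v); d F_1 = (-2*v) du + (-2*u) dv
  For the y component: f_2(F) = 4*u^2; d F_2 = (-2*u) du + (0) dv
  For the z component: f_3(F) = -3*u^2; d F_3 = (-4*u) du + (0) dv
Combining and collecting du, dv coefficients:
  coeff of du: 4*u*(u^2 - 5*u*v + 2*v^2)
  coeff of dv: u^2*(-20*u + 8*v)
F^* omega = (4*u*(u^2 - 5*u*v + 2*v^2)) du + (u^2*(-20*u + 8*v)) dv.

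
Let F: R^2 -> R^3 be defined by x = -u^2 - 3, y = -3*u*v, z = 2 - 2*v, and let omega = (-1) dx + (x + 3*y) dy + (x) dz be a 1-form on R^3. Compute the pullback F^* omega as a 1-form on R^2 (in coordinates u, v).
F^* omega = (3*u^2*v + 27*u*v^2 + 2*u + 9*v) du + (3*u^3 + 27*u^2*v + 2*u^2 + 9*u + 6) dv

Using F^*(f dg) = (f ∘ F) d(g ∘ F), substitute each coordinate x_i by F_i(u, v) in f_i, and replace dx_i by d F_i = (∂F_i/∂u) du + (∂F_i/∂v) dv.
  For the x component: f_1(F) = -1; d F_1 = (-2*u) du + (0) dv
  For the y component: f_2(F) = -u^2 - 9*u*v - 3; d F_2 = (-3*v) du + (-3*u) dv
  For the z component: f_3(F) = -u^2 - 3; d F_3 = (0) du + (-2) dv
Combining and collecting du, dv coefficients:
  coeff of du: 3*u^2*v + 27*u*v^2 + 2*u + 9*v
  coeff of dv: 3*u^3 + 27*u^2*v + 2*u^2 + 9*u + 6
F^* omega = (3*u^2*v + 27*u*v^2 + 2*u + 9*v) du + (3*u^3 + 27*u^2*v + 2*u^2 + 9*u + 6) dv.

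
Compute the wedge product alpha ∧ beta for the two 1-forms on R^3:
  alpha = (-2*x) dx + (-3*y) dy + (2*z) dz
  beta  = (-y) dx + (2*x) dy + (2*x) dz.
alpha ∧ beta = (-4*x^2 - 3*y^2) dx ∧ dy + (-4*x^2 + 2*y*z) dx ∧ dz + (-2*x*(3*y + 2*z)) dy ∧ dz

Distribute the wedge, using dx_i ∧ dx_j = -dx_j ∧ dx_i and dx_i ∧ dx_i = 0. For each pair (i, j) with i < j, the coefficient of dx_i ∧ dx_j in alpha ∧ beta is (alpha_i * beta_j - alpha_j * beta_i). Collecting: alpha ∧ beta = (-4*x^2 - 3*y^2) dx ∧ dy + (-4*x^2 + 2*y*z) dx ∧ dz + (-2*x*(3*y + 2*z)) dy ∧ dz.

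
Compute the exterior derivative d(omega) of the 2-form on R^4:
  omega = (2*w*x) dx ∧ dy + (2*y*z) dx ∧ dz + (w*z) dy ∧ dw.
d(omega) = (2*x) dx ∧ dy ∧ dw + (-2*z) dx ∧ dy ∧ dz + (-w) dy ∧ dz ∧ dw

For a 2-form omega = sum_{i<j} g_{ij} dx_i ∧ dx_j, the exterior derivative is
  d(omega) = sum_{i<j} d(g_{ij}) ∧ dx_i ∧ dx_j = sum_{i<j, k} (∂g_{ij}/∂x_k) dx_k ∧ dx_i ∧ dx_j.
Expand each term, using dx_k ∧ dx_i ∧ dx_j = sgn(permutation) dx_{(a)} ∧ dx_{(b)} ∧ dx_{(c)} with (a < b < c) sorted:
  d(2*w*x) includes (∂/∂w)(2*w*x) dw = (2*x) dw, which multiplied by dx ∧ dy gives (2*x) dx ∧ dy ∧ dw
  d(2*y*z) includes (∂/∂y)(2*y*z) dy = (2*z) dy, which multiplied by dx ∧ dz gives (-2*z) dx ∧ dy ∧ dz
  d(w*z) includes (∂/∂z)(w*z) dz = (w) dz, which multiplied by dy ∧ dw gives (-w) dy ∧ dz ∧ dw
Collecting like 3-forms: d(omega) = (2*x) dx ∧ dy ∧ dw + (-2*z) dx ∧ dy ∧ dz + (-w) dy ∧ dz ∧ dw.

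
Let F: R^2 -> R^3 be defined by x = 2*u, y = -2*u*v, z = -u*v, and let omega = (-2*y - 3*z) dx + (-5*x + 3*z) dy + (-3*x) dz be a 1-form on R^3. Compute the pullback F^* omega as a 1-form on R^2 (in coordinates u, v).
F^* omega = (2*u*v*(3*v + 20)) du + (u^2*(6*v + 26)) dv

Using F^*(f dg) = (f ∘ F) d(g ∘ F), substitute each coordinate x_i by F_i(u, v) in f_i, and replace dx_i by d F_i = (∂F_i/∂u) du + (∂F_i/∂v) dv.
  For the x component: f_1(F) = 7*u*v; d F_1 = (2) du + (0) dv
  For the y component: f_2(F) = u*(-3*v - 10); d F_2 = (-2*v) du + (-2*u) dv
  For the z component: f_3(F) = -6*u; d F_3 = (-v) du + (-u) dv
Combining and collecting du, dv coefficients:
  coeff of du: 2*u*v*(3*v + 20)
  coeff of dv: u^2*(6*v + 26)
F^* omega = (2*u*v*(3*v + 20)) du + (u^2*(6*v + 26)) dv.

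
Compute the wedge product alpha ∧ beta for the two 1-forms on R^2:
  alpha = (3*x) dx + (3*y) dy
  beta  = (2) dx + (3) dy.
alpha ∧ beta = (9*x - 6*y) dx ∧ dy

Distribute the wedge, using dx_i ∧ dx_j = -dx_j ∧ dx_i and dx_i ∧ dx_i = 0. For each pair (i, j) with i < j, the coefficient of dx_i ∧ dx_j in alpha ∧ beta is (alpha_i * beta_j - alpha_j * beta_i). Collecting: alpha ∧ beta = (9*x - 6*y) dx ∧ dy.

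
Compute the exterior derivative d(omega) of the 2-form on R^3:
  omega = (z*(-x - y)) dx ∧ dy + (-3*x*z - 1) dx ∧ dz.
d(omega) = (-x - y) dx ∧ dy ∧ dz

For a 2-form omega = sum_{i<j} g_{ij} dx_i ∧ dx_j, the exterior derivative is
  d(omega) = sum_{i<j} d(g_{ij}) ∧ dx_i ∧ dx_j = sum_{i<j, k} (∂g_{ij}/∂x_k) dx_k ∧ dx_i ∧ dx_j.
Expand each term, using dx_k ∧ dx_i ∧ dx_j = sgn(permutation) dx_{(a)} ∧ dx_{(b)} ∧ dx_{(c)} with (a < b < c) sorted:
  d(z*(-x - y)) includes (∂/∂z)(z*(-x - y)) dz = (-x - y) dz, which multiplied by dx ∧ dy gives (-x - y) dx ∧ dy ∧ dz
Collecting like 3-forms: d(omega) = (-x - y) dx ∧ dy ∧ dz.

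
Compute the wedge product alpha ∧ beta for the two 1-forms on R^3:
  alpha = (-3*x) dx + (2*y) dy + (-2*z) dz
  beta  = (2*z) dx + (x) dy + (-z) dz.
alpha ∧ beta = (-3*x^2 - 4*y*z) dx ∧ dy + (z*(3*x + 4*z)) dx ∧ dz + (2*z*(x - y)) dy ∧ dz

Distribute the wedge, using dx_i ∧ dx_j = -dx_j ∧ dx_i and dx_i ∧ dx_i = 0. For each pair (i, j) with i < j, the coefficient of dx_i ∧ dx_j in alpha ∧ beta is (alpha_i * beta_j - alpha_j * beta_i). Collecting: alpha ∧ beta = (-3*x^2 - 4*y*z) dx ∧ dy + (z*(3*x + 4*z)) dx ∧ dz + (2*z*(x - y)) dy ∧ dz.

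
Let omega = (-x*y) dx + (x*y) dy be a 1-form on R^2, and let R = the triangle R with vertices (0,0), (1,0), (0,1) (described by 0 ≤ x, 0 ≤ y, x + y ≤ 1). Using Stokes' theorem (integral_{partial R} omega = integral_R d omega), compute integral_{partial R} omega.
integral_(partial R) omega = 1/3

Stokes: integral_partial_R omega = integral_R d omega with d omega = (∂Q/∂x - ∂P/∂y) dx ∧ dy.
  ∂Q/∂x = y
  ∂P/∂y = -x
  integrand = ∂Q/∂x - ∂P/∂y = x + y.
Integrating over R: integral_0^1 integral_0^{1-x} (x + y) dy dx = 1/3.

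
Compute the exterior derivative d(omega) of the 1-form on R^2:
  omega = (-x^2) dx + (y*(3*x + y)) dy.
d(omega) = (3*y) dx ∧ dy

For a 1-form omega = sum_i f_i dx_i, the exterior derivative is
  d(omega) = sum_{i < j} (∂f_j/∂x_i - ∂f_i/∂x_j) dx_i ∧ dx_j.
  coefficient of dx ∧ dy: ∂f_2/∂x - ∂f_1/∂y = ∂(y*(3*x + y))/∂x - ∂(-x^2)/∂y = 3*y
Assembling: d(omega) = (3*y) dx ∧ dy.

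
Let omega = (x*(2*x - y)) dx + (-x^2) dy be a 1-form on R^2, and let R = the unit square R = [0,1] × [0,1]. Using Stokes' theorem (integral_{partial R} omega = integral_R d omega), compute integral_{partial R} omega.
integral_(partial R) omega = -1/2

Stokes: integral_partial_R omega = integral_R d omega with d omega = (∂Q/∂x - ∂P/∂y) dx ∧ dy.
  ∂Q/∂x = -2*x
  ∂P/∂y = -x
  integrand = ∂Q/∂x - ∂P/∂y = -x.
Integrating over R: integral_0^1 integral_0^1 (-x) dx dy = -1/2.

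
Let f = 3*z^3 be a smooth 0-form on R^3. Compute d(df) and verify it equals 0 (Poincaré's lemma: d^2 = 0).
d(df) = 0

Step 1: df = sum_i (∂f/∂x_i) dx_i = (0) dx + (0) dy + (9*z^2) dz.
Step 2: Apply d again. Using the 1-form formula, the coefficient of dx ∧ dy in d(df) is ∂^2 f/∂x ∂y - ∂^2 f/∂y ∂x = (0) - (0) = 0 (equality of mixed partials for smooth f).
Similarly for dx ∧ dz and dy ∧ dz — all coefficients vanish. So d(df) = 0.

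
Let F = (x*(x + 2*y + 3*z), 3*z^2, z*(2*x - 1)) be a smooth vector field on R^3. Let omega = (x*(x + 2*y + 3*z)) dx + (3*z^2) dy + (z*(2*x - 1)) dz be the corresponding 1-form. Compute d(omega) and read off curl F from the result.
d(omega) = (-6*z) dy ∧ dz + (3*x - 2*z) dz ∧ dx + (-2*x) dx ∧ dy; curl F = (-6*z, 3*x - 2*z, -2*x)

d omega = sum_{i<j} (∂f_j/∂x_i - ∂f_i/∂x_j) dx_i ∧ dx_j. Under the identification (dy ∧ dz, dz ∧ dx, dx ∧ dy) ↔ (e_x, e_y, e_z), the coefficients are exactly the components of curl F. Compute:
  ∂R/∂y - ∂Q/∂z = (0) - (6*z) = -6*z
  ∂P/∂z - ∂R/∂x = (3*x) - (2*z) = 3*x - 2*z
  ∂Q/∂x - ∂P/∂y = (0) - (2*x) = -2*x.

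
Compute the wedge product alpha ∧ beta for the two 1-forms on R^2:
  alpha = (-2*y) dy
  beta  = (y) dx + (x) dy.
alpha ∧ beta = (2*y^2) dx ∧ dy

Distribute the wedge, using dx_i ∧ dx_j = -dx_j ∧ dx_i and dx_i ∧ dx_i = 0. For each pair (i, j) with i < j, the coefficient of dx_i ∧ dx_j in alpha ∧ beta is (alpha_i * beta_j - alpha_j * beta_i). Collecting: alpha ∧ beta = (2*y^2) dx ∧ dy.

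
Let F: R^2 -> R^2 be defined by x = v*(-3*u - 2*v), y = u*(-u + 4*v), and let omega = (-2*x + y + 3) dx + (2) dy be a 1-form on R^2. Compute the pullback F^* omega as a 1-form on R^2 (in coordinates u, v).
F^* omega = (3*u^2*v - 30*u*v^2 - 4*u - 12*v^3 - v) du + (3*u^3 - 26*u^2*v - 52*u*v^2 - u - 16*v^3 - 12*v) dv

Using F^*(f dg) = (f ∘ F) d(g ∘ F), substitute each coordinate x_i by F_i(u, v) in f_i, and replace dx_i by d F_i = (∂F_i/∂u) du + (∂F_i/∂v) dv.
  For the x component: f_1(F) = -u^2 + 10*u*v + 4*v^2 + 3; d F_1 = (-3*v) du + (-3*u - 4*v) dv
  For the y component: f_2(F) = 2; d F_2 = (-2*u + 4*v) du + (4*u) dv
Combining and collecting du, dv coefficients:
  coeff of du: 3*u^2*v - 30*u*v^2 - 4*u - 12*v^3 - v
  coeff of dv: 3*u^3 - 26*u^2*v - 52*u*v^2 - u - 16*v^3 - 12*v
F^* omega = (3*u^2*v - 30*u*v^2 - 4*u - 12*v^3 - v) du + (3*u^3 - 26*u^2*v - 52*u*v^2 - u - 16*v^3 - 12*v) dv.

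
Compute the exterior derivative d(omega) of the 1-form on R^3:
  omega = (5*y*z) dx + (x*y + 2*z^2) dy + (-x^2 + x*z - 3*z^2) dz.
d(omega) = (y - 5*z) dx ∧ dy + (-2*x - 5*y + z) dx ∧ dz + (-4*z) dy ∧ dz

For a 1-form omega = sum_i f_i dx_i, the exterior derivative is
  d(omega) = sum_{i < j} (∂f_j/∂x_i - ∂f_i/∂x_j) dx_i ∧ dx_j.
  coefficient of dx ∧ dy: ∂f_2/∂x - ∂f_1/∂y = ∂(x*y + 2*z^2)/∂x - ∂(5*y*z)/∂y = y - 5*z
  coefficient of dx ∧ dz: ∂f_3/∂x - ∂f_1/∂z = ∂(-x^2 + x*z - 3*z^2)/∂x - ∂(5*y*z)/∂z = -2*x - 5*y + z
  coefficient of dy ∧ dz: ∂f_3/∂y - ∂f_2/∂z = ∂(-x^2 + x*z - 3*z^2)/∂y - ∂(x*y + 2*z^2)/∂z = -4*z
Assembling: d(omega) = (y - 5*z) dx ∧ dy + (-2*x - 5*y + z) dx ∧ dz + (-4*z) dy ∧ dz.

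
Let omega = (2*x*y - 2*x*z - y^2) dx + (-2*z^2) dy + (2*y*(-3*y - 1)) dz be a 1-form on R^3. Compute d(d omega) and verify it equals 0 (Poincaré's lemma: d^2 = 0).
d(d omega) = 0

Step 1: d omega = sum_{i<j} (∂f_j/∂x_i - ∂f_i/∂x_j) dx_i ∧ dx_j:
  coeff of dx ∧ dy: -2*x + 2*y
  coeff of dx ∧ dz: 2*x
  coeff of dy ∧ dz: -12*y + 4*z - 2
Step 2: Apply d again to each 2-form coefficient. The only possible 3-form in R^3 is dx ∧ dy ∧ dz, with coefficient
  ∂(coeff of dy∧dz)/∂x - ∂(coeff of dx∧dz)/∂y + ∂(coeff of dx∧dy)/∂z
  = ∂/∂x (-12*y + 4*z - 2) - ∂/∂y (2*x) + ∂/∂z (-2*x + 2*y).
Each of these terms simplifies to sums of mixed partials that cancel in pairs. The result is 0 (by equality of mixed partials for smooth functions — Schwarz / Clairaut).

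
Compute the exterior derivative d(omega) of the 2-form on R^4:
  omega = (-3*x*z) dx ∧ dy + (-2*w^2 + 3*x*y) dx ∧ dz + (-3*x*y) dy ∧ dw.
d(omega) = (-6*x) dx ∧ dy ∧ dz + (-4*w) dx ∧ dz ∧ dw + (-3*y) dx ∧ dy ∧ dw

For a 2-form omega = sum_{i<j} g_{ij} dx_i ∧ dx_j, the exterior derivative is
  d(omega) = sum_{i<j} d(g_{ij}) ∧ dx_i ∧ dx_j = sum_{i<j, k} (∂g_{ij}/∂x_k) dx_k ∧ dx_i ∧ dx_j.
Expand each term, using dx_k ∧ dx_i ∧ dx_j = sgn(permutation) dx_{(a)} ∧ dx_{(b)} ∧ dx_{(c)} with (a < b < c) sorted:
  d(-3*x*z) includes (∂/∂z)(-3*x*z) dz = (-3*x) dz, which multiplied by dx ∧ dy gives (-3*x) dx ∧ dy ∧ dz
  d(-2*w^2 + 3*x*y) includes (∂/∂y)(-2*w^2 + 3*x*y) dy = (3*x) dy, which multiplied by dx ∧ dz gives (-3*x) dx ∧ dy ∧ dz
  d(-2*w^2 + 3*x*y) includes (∂/∂w)(-2*w^2 + 3*x*y) dw = (-4*w) dw, which multiplied by dx ∧ dz gives (-4*w) dx ∧ dz ∧ dw
  d(-3*x*y) includes (∂/∂x)(-3*x*y) dx = (-3*y) dx, which multiplied by dy ∧ dw gives (-3*y) dx ∧ dy ∧ dw
Collecting like 3-forms: d(omega) = (-6*x) dx ∧ dy ∧ dz + (-4*w) dx ∧ dz ∧ dw + (-3*y) dx ∧ dy ∧ dw.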